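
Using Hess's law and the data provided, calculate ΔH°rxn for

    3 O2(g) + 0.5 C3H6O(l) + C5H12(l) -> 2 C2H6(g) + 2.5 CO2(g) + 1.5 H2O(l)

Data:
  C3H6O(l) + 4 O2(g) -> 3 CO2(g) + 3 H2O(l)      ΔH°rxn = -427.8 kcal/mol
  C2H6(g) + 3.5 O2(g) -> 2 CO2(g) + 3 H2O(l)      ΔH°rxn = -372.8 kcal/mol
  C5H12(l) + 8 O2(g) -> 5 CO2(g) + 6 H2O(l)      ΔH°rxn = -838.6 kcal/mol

equation 1 × 1/2 (scale by 1/2 for the 1/2 C3H6O(l)): (1/2)·(-427.8) = -213.9 kcal/mol
equation 2 reversed and × 2 (reverse to put C2H6(g) on the product side; scale by 2 for the 2 C2H6(g)): (-2)·(-372.8) = +745.6 kcal/mol
equation 3 as written (C5H12(l) already on the reactant side): -838.6 kcal/mol
By Hess's law, ΔH°rxn = (-213.9) + (+745.6) + (-838.6) = -306.9 kcal/mol

ΔH°rxn = -306.9 kcal/mol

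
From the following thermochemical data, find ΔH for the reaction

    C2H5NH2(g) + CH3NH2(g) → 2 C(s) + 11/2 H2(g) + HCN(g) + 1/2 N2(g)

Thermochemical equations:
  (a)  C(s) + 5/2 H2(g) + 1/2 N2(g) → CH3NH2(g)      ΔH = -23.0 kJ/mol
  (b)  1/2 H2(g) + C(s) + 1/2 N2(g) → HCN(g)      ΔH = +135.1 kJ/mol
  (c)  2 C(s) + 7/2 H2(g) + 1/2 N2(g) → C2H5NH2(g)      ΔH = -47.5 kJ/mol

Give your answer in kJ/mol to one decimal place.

ΔH = 205.6 kJ/mol

(a) reversed: +23.0 kJ/mol
(b) as written: +135.1 kJ/mol
(c) reversed: +47.5 kJ/mol
Since enthalpy is a state function, ΔH = (-1)·(-23.0) + (1)·(+135.1) + (-1)·(-47.5) = 205.6 kJ/mol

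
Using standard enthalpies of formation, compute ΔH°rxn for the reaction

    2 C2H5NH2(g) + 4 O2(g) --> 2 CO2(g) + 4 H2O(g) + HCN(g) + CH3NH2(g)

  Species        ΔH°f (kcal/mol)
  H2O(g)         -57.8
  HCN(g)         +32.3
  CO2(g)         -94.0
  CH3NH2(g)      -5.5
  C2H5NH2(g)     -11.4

ΔH°rxn = -369.6 kcal/mol

Products: 2·(-94.0) + 4·(-57.8) + 1·(+32.3) + 1·(-5.5) = -392.4
Reactants: 2·(-11.4) + 4·(+0.0) = -22.8
ΔH°rxn = (-392.4) − (-22.8) = -369.6 kcal/mol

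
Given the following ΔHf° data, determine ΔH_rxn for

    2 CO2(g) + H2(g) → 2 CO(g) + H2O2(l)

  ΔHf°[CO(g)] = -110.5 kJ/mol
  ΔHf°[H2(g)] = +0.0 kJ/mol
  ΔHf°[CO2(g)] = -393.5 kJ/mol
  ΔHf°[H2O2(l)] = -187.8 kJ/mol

ΔH_rxn = 378.2 kJ/mol

ΔH°rxn = Σ nΔHf°(products) − Σ nΔHf°(reactants).
Products: 2·(-110.5) + 1·(-187.8) = -408.8
Reactants: 2·(-393.5) + 1·(+0.0) = -787.0
ΔH_rxn = (-408.8) − (-787.0) = 378.2 kJ/mol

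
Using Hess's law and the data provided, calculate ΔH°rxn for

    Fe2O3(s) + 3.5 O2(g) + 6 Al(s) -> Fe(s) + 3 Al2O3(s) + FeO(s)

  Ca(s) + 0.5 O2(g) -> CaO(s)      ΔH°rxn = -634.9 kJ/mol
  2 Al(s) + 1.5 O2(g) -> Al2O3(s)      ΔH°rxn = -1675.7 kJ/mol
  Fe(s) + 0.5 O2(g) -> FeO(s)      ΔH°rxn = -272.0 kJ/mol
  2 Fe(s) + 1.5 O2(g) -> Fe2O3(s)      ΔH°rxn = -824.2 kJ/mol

ΔH°rxn = -4474.9 kJ/mol

equation 1: not needed (Ca(s) appears nowhere else).
equation 2 × 3 (scale by 3 for the 3 Al2O3(s)): (3)·(-1675.7) = -5027.1 kJ/mol
equation 3 as written (FeO(s) already on the product side): -272.0 kJ/mol
equation 4 reversed (Fe2O3(s) must end up as a reactant): +824.2 kJ/mol
Summing the manipulated equations, ΔH°rxn = (-5027.1) + (-272.0) + (+824.2) = -4474.9 kJ/mol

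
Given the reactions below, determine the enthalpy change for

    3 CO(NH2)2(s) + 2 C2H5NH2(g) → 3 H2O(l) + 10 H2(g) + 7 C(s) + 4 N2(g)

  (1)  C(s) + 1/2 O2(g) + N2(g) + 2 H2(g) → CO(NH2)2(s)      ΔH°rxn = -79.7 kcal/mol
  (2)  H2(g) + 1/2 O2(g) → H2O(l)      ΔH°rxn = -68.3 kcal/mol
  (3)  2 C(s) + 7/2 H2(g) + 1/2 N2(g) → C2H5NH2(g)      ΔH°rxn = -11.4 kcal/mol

(1) reversed and × 3: (-3)·(-79.7) = +239.1 kcal/mol
(2) × 3: (3)·(-68.3) = -204.9 kcal/mol
(3) reversed and × 2: (-2)·(-11.4) = +22.8 kcal/mol
ΔH°rxn = (+239.1) + (-204.9) + (+22.8) = 57.0 kcal/mol

ΔH°rxn = 57.0 kcal/mol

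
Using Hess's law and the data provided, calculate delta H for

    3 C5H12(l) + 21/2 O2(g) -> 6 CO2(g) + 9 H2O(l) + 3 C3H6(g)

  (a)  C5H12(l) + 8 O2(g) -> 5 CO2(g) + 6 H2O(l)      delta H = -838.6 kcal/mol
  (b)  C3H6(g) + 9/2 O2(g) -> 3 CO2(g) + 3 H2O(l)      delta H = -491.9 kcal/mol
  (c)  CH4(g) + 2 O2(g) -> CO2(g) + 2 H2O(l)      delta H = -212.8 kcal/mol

(a) × 3: (3)·(-838.6) = -2515.8 kcal/mol
(b) reversed and × 3: (-3)·(-491.9) = +1475.7 kcal/mol
(c): not needed.
By Hess's law, delta H = (-2515.8) + (+1475.7) = -1040.1 kcal/mol

delta H = -1040.1 kcal/mol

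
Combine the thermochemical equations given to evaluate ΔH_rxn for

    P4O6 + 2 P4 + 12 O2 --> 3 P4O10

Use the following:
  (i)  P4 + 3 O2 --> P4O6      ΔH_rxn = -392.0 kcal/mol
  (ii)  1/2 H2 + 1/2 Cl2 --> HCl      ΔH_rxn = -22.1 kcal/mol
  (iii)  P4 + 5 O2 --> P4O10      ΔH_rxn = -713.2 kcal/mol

ΔH_rxn = -1747.6 kcal/mol

(i) reversed (P4O6 must end up as a reactant): +392.0 kcal/mol
(ii): not needed (H2 appears nowhere else).
(iii) × 3 (scale by 3 for the 3 P4O10): (3)·(-713.2) = -2139.6 kcal/mol
Since enthalpy is a state function, ΔH_rxn = (-1)·(-392.0) + (3)·(-713.2) = -1747.6 kcal/mol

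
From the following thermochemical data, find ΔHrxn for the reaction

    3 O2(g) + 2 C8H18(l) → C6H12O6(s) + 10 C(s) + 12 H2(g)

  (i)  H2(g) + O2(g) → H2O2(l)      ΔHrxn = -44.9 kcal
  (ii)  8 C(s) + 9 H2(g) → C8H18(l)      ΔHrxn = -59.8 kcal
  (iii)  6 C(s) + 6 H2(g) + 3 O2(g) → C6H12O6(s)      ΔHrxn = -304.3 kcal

(i): not needed.
(ii) reversed and × 2: (-2)·(-59.8) = +119.6 kcal
(iii) as written: -304.3 kcal
By Hess's law, ΔHrxn = (+119.6) + (-304.3) = -184.7 kcal

ΔHrxn = -184.7 kcal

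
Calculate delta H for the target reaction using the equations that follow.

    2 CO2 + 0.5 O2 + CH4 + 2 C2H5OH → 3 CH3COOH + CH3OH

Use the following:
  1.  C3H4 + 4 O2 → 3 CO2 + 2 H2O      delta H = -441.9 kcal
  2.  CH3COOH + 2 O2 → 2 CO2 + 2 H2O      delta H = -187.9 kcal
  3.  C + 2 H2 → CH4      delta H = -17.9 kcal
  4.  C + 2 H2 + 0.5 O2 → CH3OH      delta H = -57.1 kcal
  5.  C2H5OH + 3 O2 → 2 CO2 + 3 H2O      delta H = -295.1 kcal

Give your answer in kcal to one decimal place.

eq. 1: not needed.
eq. 2 reversed and × 3: (-3)·(-187.9) = +563.7 kcal
eq. 3 reversed: +17.9 kcal
eq. 4 as written: -57.1 kcal
eq. 5 × 2: (2)·(-295.1) = -590.2 kcal
Combining the equations, delta H = (-3)·(-187.9) + (-1)·(-17.9) + (1)·(-57.1) + (2)·(-295.1) = -65.7 kcal

delta H = -65.7 kcal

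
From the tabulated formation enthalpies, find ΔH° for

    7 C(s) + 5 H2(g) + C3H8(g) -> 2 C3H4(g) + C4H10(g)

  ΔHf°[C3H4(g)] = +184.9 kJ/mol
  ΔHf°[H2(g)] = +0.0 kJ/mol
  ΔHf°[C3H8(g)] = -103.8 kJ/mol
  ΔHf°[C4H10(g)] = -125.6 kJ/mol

Products: 2·(+184.9) + 1·(-125.6) = +244.2
Reactants: 7·(+0.0) + 5·(+0.0) + 1·(-103.8) = -103.8
ΔH° = (+244.2) − (-103.8) = 348.0 kJ/mol

ΔH° = 348.0 kJ/mol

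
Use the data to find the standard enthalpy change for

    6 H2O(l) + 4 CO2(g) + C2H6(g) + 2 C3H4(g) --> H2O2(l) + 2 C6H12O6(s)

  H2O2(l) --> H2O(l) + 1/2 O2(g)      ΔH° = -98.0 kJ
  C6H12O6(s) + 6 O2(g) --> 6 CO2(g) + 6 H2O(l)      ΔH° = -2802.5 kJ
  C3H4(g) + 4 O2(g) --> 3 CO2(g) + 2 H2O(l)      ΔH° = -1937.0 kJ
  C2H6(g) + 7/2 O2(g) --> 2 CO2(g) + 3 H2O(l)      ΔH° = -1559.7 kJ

equation 1 reversed (H2O2(l) must end up as a product): +98.0 kJ
equation 2 reversed and × 2 (reverse to put C6H12O6(s) on the product side; scale by 2 for the 2 C6H12O6(s)): (-2)·(-2802.5) = +5605.0 kJ
equation 3 × 2 (scale by 2 for the 2 C3H4(g)): (2)·(-1937.0) = -3874.0 kJ
equation 4 as written (C2H6(g) already on the reactant side): -1559.7 kJ
By Hess's law, ΔH° = (+98.0) + (+5605.0) + (-3874.0) + (-1559.7) = 269.3 kJ

ΔH° = 269.3 kJ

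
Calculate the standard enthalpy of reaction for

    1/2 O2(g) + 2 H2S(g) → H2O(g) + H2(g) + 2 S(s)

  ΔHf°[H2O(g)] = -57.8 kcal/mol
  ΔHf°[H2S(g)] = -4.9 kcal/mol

ΔH_rxn = -48.0 kcal/mol

Products: 1·(-57.8) + 1·(+0.0) + 2·(+0.0) = -57.8
Reactants: 1/2·(+0.0) + 2·(-4.9) = -9.8
ΔH_rxn = (-57.8) − (-9.8) = -48.0 kcal/mol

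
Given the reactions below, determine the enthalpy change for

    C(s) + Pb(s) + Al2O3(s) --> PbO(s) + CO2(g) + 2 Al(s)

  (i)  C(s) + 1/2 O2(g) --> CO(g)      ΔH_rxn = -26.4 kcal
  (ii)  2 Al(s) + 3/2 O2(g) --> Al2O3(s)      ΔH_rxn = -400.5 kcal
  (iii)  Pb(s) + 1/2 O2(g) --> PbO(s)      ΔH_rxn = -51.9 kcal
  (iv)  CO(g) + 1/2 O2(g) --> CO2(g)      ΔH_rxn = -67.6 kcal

(i) as written: -26.4 kcal
(ii) reversed: +400.5 kcal
(iii) as written: -51.9 kcal
(iv) as written: -67.6 kcal
ΔH_rxn = (-26.4) + (+400.5) + (-51.9) + (-67.6) = 254.6 kcal

ΔH_rxn = 254.6 kcal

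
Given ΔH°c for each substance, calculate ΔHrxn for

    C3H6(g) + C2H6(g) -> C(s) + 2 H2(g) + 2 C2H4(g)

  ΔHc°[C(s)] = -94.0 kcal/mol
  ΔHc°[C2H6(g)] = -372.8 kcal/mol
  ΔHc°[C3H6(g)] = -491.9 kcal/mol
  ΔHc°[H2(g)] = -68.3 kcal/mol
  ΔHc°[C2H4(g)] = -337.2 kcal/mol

ΔHrxn = 40.3 kcal/mol

With combustion enthalpies, reactants minus products:
= [1·(-491.9) + 1·(-372.8)] − [1·(-94.0) + 2·(-68.3) + 2·(-337.2)]
= 40.3 kcal/mol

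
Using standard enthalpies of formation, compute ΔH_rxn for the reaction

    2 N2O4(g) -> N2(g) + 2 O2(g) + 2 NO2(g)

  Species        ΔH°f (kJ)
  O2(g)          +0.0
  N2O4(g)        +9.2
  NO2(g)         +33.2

Products: 1·(+0.0) + 2·(+0.0) + 2·(+33.2) = +66.4
Reactants: 2·(+9.2) = +18.4
ΔH_rxn = (+66.4) − (+18.4) = 48.0 kJ

ΔH_rxn = 48.0 kJ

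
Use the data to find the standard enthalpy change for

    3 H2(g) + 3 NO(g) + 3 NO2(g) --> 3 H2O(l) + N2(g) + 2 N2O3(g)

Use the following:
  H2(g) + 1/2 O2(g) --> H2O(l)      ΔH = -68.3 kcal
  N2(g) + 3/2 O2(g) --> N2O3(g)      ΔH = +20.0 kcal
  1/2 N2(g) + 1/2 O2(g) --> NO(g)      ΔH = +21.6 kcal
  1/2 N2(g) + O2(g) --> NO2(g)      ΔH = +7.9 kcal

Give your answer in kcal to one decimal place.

ΔH = -253.4 kcal

equation 1 × 3 (×3 to match 3 H2O(l) in the target): (3)·(-68.3) = -204.9 kcal
equation 2 × 2 (×2 to match 2 N2O3(g) in the target): (2)·(+20.0) = +40.0 kcal
equation 3 reversed and × 3 (NO(g) must end up as a reactant; scale by 3 for the 3 NO(g)): (-3)·(+21.6) = -64.8 kcal
equation 4 reversed and × 3 (NO2(g) must end up as a reactant; ×3 to match 3 NO2(g) in the target): (-3)·(+7.9) = -23.7 kcal
ΔH = (-204.9) + (+40.0) + (-64.8) + (-23.7) = -253.4 kcal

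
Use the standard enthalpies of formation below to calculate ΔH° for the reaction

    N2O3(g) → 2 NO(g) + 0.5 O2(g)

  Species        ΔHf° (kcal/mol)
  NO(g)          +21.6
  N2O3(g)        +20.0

Products: 2·(+21.6) + 1/2·(+0.0) = +43.2
Reactants: 1·(+20.0) = +20.0
ΔH° = (+43.2) − (+20.0) = 23.2 kcal/mol

ΔH° = 23.2 kcal/mol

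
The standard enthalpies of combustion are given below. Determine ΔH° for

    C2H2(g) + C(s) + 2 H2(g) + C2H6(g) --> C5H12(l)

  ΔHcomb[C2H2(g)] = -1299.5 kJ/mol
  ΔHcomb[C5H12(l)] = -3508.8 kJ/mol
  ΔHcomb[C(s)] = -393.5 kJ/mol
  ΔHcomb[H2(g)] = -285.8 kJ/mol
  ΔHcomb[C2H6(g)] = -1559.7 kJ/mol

ΔH° = -315.5 kJ/mol

Using ΔH = Σ nΔHc°(reactants) − Σ nΔHc°(products):
= [1·(-1299.5) + 1·(-393.5) + 2·(-285.8) + 1·(-1559.7)] − [1·(-3508.8)]
= -315.5 kJ/mol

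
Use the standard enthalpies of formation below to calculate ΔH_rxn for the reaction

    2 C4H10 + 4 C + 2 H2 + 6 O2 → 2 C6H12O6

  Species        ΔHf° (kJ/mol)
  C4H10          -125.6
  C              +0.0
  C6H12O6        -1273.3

Products: 2·(-1273.3) = -2546.6
Reactants: 2·(-125.6) + 4·(+0.0) + 2·(+0.0) + 6·(+0.0) = -251.2
ΔH_rxn = (-2546.6) − (-251.2) = -2295.4 kJ/mol

ΔH_rxn = -2295.4 kJ/mol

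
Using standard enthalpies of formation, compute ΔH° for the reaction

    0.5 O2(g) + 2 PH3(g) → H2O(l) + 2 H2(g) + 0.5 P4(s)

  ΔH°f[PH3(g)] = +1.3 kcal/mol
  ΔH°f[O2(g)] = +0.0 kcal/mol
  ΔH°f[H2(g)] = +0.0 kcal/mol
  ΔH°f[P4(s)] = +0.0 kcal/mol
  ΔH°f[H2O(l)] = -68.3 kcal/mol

Products: 1·(-68.3) + 2·(+0.0) + 1/2·(+0.0) = -68.3
Reactants: 1/2·(+0.0) + 2·(+1.3) = +2.6
ΔH° = (-68.3) − (+2.6) = -70.9 kcal/mol

ΔH° = -70.9 kcal/mol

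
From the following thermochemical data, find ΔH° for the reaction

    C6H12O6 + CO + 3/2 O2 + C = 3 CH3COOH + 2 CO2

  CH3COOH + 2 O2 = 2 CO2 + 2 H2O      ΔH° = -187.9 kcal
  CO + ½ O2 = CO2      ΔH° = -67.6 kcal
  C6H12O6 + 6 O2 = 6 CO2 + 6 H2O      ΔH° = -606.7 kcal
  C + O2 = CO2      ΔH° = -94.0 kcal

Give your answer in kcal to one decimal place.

ΔH° = -204.6 kcal

equation 1 reversed and × 3: (-3)·(-187.9) = +563.7 kcal
equation 2 as written: -67.6 kcal
equation 3 as written: -606.7 kcal
equation 4 as written: -94.0 kcal
By Hess's law, ΔH° = (+563.7) + (-67.6) + (-606.7) + (-94.0) = -204.6 kcal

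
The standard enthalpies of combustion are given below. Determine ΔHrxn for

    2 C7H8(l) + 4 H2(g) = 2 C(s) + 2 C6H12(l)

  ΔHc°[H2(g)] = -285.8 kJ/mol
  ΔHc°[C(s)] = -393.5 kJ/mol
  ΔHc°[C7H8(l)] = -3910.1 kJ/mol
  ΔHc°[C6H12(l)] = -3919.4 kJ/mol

ΔHrxn = -337.6 kJ/mol

Using ΔH = Σ nΔHc°(reactants) − Σ nΔHc°(products):
= [2·(-3910.1) + 4·(-285.8)] − [2·(-393.5) + 2·(-3919.4)]
= -337.6 kJ/mol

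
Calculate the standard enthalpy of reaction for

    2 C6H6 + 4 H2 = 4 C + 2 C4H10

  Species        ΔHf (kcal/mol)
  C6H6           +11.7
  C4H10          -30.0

Products: 4·(+0.0) + 2·(-30.0) = -60.0
Reactants: 2·(+11.7) + 4·(+0.0) = +23.4
ΔH°rxn = (-60.0) − (+23.4) = -83.4 kcal/mol

ΔH°rxn = -83.4 kcal/mol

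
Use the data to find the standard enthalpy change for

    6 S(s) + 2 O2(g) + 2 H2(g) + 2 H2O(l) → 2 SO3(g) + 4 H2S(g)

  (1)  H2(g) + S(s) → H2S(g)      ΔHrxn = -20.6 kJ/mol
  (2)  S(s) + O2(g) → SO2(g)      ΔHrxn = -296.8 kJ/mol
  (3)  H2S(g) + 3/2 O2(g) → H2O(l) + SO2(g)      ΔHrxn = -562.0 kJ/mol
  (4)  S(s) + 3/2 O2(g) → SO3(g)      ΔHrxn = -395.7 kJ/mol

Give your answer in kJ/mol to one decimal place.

ΔHrxn = -302.2 kJ/mol

(1) × 2: (2)·(-20.6) = -41.2 kJ/mol
(2) × 2: (2)·(-296.8) = -593.6 kJ/mol
(3) reversed and × 2: (-2)·(-562.0) = +1124.0 kJ/mol
(4) × 2: (2)·(-395.7) = -791.4 kJ/mol
Since enthalpy is a state function, ΔHrxn = (-41.2) + (-593.6) + (+1124.0) + (-791.4) = -302.2 kJ/mol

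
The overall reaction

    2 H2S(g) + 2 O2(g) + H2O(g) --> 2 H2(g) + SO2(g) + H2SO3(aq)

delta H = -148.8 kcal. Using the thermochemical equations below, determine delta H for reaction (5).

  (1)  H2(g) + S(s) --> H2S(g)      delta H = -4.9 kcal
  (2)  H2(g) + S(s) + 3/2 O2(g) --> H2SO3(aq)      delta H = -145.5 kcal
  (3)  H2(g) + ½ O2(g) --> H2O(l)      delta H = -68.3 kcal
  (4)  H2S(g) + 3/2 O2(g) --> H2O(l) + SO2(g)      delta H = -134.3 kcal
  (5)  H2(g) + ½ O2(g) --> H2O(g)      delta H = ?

delta H = -57.8 kcal

(1) reversed: +4.9 kcal
(2) as written: -145.5 kcal
(3) reversed: +68.3 kcal
(4) as written: -134.3 kcal
(5) reversed: contributes −x
-148.8 = (+4.9) + (-145.5) + (+68.3) + (-134.3) − x
x = (-148.8 − (-206.6)) / (-1) = -57.8 kcal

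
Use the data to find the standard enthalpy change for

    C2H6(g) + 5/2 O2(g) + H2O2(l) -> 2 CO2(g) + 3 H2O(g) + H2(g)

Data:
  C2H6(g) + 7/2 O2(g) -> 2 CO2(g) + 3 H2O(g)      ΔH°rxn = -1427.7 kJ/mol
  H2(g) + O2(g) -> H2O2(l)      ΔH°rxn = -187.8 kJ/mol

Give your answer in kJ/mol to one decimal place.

equation 1 as written (C2H6(g) already on the reactant side): -1427.7 kJ/mol
equation 2 reversed (reverse to put H2O2(l) on the reactant side): +187.8 kJ/mol
ΔH°rxn = (1)·(-1427.7) + (-1)·(-187.8) = -1239.9 kJ/mol

ΔH°rxn = -1239.9 kJ/mol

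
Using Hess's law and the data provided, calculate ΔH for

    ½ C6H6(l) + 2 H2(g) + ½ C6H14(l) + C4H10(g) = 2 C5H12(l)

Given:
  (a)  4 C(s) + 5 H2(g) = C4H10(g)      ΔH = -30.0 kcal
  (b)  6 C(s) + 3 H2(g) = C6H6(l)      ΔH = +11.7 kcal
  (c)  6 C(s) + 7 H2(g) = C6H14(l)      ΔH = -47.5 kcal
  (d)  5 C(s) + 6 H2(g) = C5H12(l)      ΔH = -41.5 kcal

ΔH = -35.1 kcal

(a) reversed: +30.0 kcal
(b) reversed and × 1/2: (-1/2)·(+11.7) = -5.85 kcal
(c) reversed and × 1/2: (-1/2)·(-47.5) = +23.75 kcal
(d) × 2: (2)·(-41.5) = -83.0 kcal
ΔH = (+30.0) + (-5.85) + (+23.75) + (-83.0) = -35.1 kcal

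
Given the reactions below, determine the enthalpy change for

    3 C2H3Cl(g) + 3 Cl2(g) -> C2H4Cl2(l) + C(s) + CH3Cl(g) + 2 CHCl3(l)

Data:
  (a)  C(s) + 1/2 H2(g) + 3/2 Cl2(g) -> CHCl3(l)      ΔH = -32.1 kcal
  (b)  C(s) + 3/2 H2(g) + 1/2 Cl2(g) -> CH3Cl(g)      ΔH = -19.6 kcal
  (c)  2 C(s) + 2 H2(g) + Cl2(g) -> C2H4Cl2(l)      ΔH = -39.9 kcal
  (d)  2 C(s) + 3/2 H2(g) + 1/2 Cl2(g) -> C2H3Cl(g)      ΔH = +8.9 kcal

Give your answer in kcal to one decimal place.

(a) × 2 (×2 to match 2 CHCl3(l) in the target): (2)·(-32.1) = -64.2 kcal
(b) as written (CH3Cl(g) already on the product side): -19.6 kcal
(c) as written (C2H4Cl2(l) already on the product side): -39.9 kcal
(d) reversed and × 3 (reverse to put C2H3Cl(g) on the reactant side; scale by 3 for the 3 C2H3Cl(g)): (-3)·(+8.9) = -26.7 kcal
Since enthalpy is a state function, ΔH = (2)·(-32.1) + (1)·(-19.6) + (1)·(-39.9) + (-3)·(+8.9) = -150.4 kcal

ΔH = -150.4 kcal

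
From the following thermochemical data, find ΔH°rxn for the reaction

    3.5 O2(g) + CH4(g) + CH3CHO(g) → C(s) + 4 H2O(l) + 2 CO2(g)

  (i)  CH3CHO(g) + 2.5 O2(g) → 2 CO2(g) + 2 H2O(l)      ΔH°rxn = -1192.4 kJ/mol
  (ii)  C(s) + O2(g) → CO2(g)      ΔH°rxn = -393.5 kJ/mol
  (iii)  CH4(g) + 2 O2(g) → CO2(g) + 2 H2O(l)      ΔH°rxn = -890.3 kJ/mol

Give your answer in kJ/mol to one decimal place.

(i) as written (CH3CHO(g) already on the reactant side): -1192.4 kJ/mol
(ii) reversed (reverse to put C(s) on the product side): +393.5 kJ/mol
(iii) as written (CH4(g) already on the reactant side): -890.3 kJ/mol
Combining the equations, ΔH°rxn = (-1192.4) + (+393.5) + (-890.3) = -1689.2 kJ/mol

ΔH°rxn = -1689.2 kJ/mol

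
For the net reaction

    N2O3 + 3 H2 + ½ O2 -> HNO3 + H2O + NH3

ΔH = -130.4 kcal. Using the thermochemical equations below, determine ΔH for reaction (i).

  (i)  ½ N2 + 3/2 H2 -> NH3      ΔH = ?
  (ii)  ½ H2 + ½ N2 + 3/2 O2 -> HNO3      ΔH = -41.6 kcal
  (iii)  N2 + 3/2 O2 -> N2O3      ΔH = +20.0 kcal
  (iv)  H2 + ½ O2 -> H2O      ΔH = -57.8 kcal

ΔH = -11.0 kcal

(i) as written (NH3 already on the product side): contributes x
(ii) as written (HNO3 already on the product side): -41.6 kcal
(iii) reversed (N2O3 must end up as a reactant): -20.0 kcal
(iv) as written (H2O already on the product side): -57.8 kcal
-130.4 = (-41.6) + (-20.0) + (-57.8) + x
x = (-130.4 − (-119.4)) / (1) = -11.0 kcal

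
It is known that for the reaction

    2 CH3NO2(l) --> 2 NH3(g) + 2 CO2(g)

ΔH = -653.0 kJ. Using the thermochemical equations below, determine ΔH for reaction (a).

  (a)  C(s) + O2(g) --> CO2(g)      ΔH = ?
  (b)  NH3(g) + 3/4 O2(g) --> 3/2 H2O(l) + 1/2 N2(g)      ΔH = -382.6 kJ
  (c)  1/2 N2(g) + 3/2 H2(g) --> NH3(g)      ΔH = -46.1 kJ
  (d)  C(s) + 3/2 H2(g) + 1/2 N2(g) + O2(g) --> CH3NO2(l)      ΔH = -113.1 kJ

ΔH = -393.5 kJ

(a) × 2: contributes 2·x
(b): not needed.
(c) × 2: (2)·(-46.1) = -92.2 kJ
(d) reversed and × 2: (-2)·(-113.1) = +226.2 kJ
-653.0 = (-92.2) + (+226.2) + 2·x
x = (-653.0 − (+134.0)) / (2) = -393.5 kJ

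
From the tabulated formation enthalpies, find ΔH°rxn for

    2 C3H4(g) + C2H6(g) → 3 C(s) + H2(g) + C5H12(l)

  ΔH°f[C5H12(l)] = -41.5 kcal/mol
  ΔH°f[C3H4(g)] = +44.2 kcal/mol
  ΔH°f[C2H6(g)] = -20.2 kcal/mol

ΔH°rxn = -109.7 kcal/mol

ΔH°rxn = Σ nΔHf°(products) − Σ nΔHf°(reactants).
Products: 3·(+0.0) + 1·(+0.0) + 1·(-41.5) = -41.5
Reactants: 2·(+44.2) + 1·(-20.2) = +68.2
ΔH°rxn = (-41.5) − (+68.2) = -109.7 kcal/mol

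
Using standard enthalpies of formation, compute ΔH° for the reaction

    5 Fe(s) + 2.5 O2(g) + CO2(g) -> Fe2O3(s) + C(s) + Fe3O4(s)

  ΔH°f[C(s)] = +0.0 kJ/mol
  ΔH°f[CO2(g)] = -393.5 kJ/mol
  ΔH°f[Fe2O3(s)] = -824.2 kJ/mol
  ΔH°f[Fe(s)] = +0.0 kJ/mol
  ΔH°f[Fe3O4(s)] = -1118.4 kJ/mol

ΔH° = -1549.1 kJ/mol

ΔH°rxn = Σ nΔHf°(products) − Σ nΔHf°(reactants).
Products: 1·(-824.2) + 1·(+0.0) + 1·(-1118.4) = -1942.6
Reactants: 5·(+0.0) + 5/2·(+0.0) + 1·(-393.5) = -393.5
ΔH° = (-1942.6) − (-393.5) = -1549.1 kJ/mol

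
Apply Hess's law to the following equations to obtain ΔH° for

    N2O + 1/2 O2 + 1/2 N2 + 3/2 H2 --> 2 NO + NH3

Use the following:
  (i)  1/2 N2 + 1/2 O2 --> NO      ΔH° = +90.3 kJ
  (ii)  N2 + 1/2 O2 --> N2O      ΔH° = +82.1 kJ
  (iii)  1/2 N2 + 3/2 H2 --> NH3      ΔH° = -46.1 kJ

(i) × 2 (×2 to match 2 NO in the target): (2)·(+90.3) = +180.6 kJ
(ii) reversed (N2O must end up as a reactant): -82.1 kJ
(iii) as written (NH3 already on the product side): -46.1 kJ
Summing the manipulated equations, ΔH° = (2)·(+90.3) + (-1)·(+82.1) + (1)·(-46.1) = 52.4 kJ

ΔH° = 52.4 kJ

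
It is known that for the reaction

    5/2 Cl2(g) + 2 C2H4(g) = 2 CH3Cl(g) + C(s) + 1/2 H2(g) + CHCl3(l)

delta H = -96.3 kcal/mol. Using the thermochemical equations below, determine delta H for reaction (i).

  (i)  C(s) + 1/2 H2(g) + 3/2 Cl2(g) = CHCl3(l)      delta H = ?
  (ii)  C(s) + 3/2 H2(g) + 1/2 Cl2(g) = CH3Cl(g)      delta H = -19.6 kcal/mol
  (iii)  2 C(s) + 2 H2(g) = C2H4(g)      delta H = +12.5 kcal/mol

(i) as written: contributes x
(ii) × 2: (2)·(-19.6) = -39.2 kcal/mol
(iii) reversed and × 2: (-2)·(+12.5) = -25.0 kcal/mol
-96.3 = (-39.2) + (-25.0) + x
x = (-96.3 − (-64.2)) / (1) = -32.1 kcal/mol

delta H = -32.1 kcal/mol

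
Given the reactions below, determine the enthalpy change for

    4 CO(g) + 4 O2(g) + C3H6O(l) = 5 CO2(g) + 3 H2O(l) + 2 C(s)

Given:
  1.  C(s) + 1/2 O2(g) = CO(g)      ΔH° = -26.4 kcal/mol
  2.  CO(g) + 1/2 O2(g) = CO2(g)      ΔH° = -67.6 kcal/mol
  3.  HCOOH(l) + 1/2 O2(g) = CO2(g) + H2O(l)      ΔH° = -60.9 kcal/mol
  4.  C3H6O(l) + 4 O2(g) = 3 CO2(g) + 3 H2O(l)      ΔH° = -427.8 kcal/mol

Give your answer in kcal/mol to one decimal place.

ΔH° = -510.2 kcal/mol

eq. 1 reversed and × 2 (reverse to put C(s) on the product side; ×2 to match 2 C(s) in the target): (-2)·(-26.4) = +52.8 kcal/mol
eq. 2 × 2: (2)·(-67.6) = -135.2 kcal/mol
eq. 3: not needed (HCOOH(l) appears nowhere else).
eq. 4 as written (C3H6O(l) already on the reactant side): -427.8 kcal/mol
Combining the equations, ΔH° = (-2)·(-26.4) + (2)·(-67.6) + (1)·(-427.8) = -510.2 kcal/mol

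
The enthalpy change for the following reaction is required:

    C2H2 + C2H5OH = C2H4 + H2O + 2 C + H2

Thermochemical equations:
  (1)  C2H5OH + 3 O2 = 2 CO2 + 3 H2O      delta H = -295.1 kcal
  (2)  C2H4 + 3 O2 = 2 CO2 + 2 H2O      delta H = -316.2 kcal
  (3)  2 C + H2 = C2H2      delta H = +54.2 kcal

delta H = -33.1 kcal

(1) as written: -295.1 kcal
(2) reversed: +316.2 kcal
(3) reversed: -54.2 kcal
delta H = (1)·(-295.1) + (-1)·(-316.2) + (-1)·(+54.2) = -33.1 kcal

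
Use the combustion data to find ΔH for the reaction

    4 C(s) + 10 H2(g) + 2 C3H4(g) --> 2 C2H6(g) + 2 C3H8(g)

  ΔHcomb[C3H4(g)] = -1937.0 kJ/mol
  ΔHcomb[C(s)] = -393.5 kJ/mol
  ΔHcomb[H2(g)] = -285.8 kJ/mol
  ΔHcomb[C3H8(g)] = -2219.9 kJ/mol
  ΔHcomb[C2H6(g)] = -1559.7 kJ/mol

Using ΔH = Σ nΔHc°(reactants) − Σ nΔHc°(products):
= [4·(-393.5) + 10·(-285.8) + 2·(-1937.0)] − [2·(-1559.7) + 2·(-2219.9)]
= -746.8 kJ/mol

ΔH = -746.8 kJ/mol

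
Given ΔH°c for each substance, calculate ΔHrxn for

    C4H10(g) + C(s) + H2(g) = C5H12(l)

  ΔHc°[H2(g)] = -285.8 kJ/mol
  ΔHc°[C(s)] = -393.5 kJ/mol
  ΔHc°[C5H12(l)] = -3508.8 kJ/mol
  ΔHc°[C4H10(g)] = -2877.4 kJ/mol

Using ΔH = Σ nΔHc°(reactants) − Σ nΔHc°(products):
= [1·(-2877.4) + 1·(-393.5) + 1·(-285.8)] − [1·(-3508.8)]
= -47.9 kJ/mol

ΔHrxn = -47.9 kJ/mol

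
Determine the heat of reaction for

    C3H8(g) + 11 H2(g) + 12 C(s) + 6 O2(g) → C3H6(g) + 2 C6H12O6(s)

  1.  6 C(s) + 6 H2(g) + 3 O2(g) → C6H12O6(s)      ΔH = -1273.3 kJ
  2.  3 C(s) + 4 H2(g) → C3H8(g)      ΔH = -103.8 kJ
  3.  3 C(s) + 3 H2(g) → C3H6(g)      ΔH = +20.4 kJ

eq. 1 × 2: (2)·(-1273.3) = -2546.6 kJ
eq. 2 reversed: +103.8 kJ
eq. 3 as written: +20.4 kJ
ΔH = (2)·(-1273.3) + (-1)·(-103.8) + (1)·(+20.4) = -2422.4 kJ

ΔH = -2422.4 kJ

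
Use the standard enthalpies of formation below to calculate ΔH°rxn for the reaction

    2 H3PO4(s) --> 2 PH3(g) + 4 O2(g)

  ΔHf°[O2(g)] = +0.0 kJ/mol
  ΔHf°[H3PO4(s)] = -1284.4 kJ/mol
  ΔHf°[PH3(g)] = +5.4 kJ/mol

Products: 2·(+5.4) + 4·(+0.0) = +10.8
Reactants: 2·(-1284.4) = -2568.8
ΔH°rxn = (+10.8) − (-2568.8) = 2579.6 kJ/mol

ΔH°rxn = 2579.6 kJ/mol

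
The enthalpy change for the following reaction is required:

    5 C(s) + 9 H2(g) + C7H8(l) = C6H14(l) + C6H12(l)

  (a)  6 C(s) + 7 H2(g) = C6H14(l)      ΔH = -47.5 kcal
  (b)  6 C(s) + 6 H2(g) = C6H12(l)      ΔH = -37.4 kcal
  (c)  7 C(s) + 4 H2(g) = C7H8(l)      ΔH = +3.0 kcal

ΔH = -87.9 kcal

(a) as written: -47.5 kcal
(b) as written: -37.4 kcal
(c) reversed: -3.0 kcal
ΔH = (-47.5) + (-37.4) + (-3.0) = -87.9 kcal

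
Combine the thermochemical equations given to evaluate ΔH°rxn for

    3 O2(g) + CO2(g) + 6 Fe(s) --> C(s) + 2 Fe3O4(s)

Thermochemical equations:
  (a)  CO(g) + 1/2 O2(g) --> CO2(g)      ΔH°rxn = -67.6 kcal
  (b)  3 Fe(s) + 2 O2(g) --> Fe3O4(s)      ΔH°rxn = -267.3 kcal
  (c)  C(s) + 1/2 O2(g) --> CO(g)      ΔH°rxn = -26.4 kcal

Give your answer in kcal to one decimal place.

ΔH°rxn = -440.6 kcal

(a) reversed: +67.6 kcal
(b) × 2: (2)·(-267.3) = -534.6 kcal
(c) reversed: +26.4 kcal
Since enthalpy is a state function, ΔH°rxn = (+67.6) + (-534.6) + (+26.4) = -440.6 kcal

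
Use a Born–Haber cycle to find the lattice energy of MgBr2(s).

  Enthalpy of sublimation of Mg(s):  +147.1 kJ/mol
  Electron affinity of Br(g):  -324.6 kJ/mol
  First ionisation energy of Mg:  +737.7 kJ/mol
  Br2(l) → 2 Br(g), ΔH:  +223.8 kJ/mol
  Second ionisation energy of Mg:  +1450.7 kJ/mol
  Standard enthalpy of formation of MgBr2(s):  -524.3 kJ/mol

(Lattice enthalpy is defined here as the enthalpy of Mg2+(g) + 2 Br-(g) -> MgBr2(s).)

U = -2434.4 kJ/mol

ΔHf° = 1·ΔHsub + 1·(ΣIE) + 1·D(Br2) + 2·EA + U
-524.3 = 1·(+147.1) + 1·(+2188.4) + 1·(+223.8) + 2·(-324.6) + U
U = -524.3 − (+1910.1) = -2434.4 kJ/mol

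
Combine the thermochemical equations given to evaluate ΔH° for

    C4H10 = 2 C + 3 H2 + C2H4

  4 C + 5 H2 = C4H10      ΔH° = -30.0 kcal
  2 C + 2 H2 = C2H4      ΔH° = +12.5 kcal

ΔH° = 42.5 kcal

equation 1 reversed: +30.0 kcal
equation 2 as written: +12.5 kcal
Since enthalpy is a state function, ΔH° = (-1)·(-30.0) + (1)·(+12.5) = 42.5 kcal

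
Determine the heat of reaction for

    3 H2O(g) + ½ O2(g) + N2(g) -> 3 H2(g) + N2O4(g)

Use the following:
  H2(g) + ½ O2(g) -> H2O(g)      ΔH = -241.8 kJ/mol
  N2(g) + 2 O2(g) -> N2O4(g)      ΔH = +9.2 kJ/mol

ΔH = 734.6 kJ/mol

equation 1 reversed and × 3: (-3)·(-241.8) = +725.4 kJ/mol
equation 2 as written: +9.2 kJ/mol
Summing the manipulated equations, ΔH = (+725.4) + (+9.2) = 734.6 kJ/mol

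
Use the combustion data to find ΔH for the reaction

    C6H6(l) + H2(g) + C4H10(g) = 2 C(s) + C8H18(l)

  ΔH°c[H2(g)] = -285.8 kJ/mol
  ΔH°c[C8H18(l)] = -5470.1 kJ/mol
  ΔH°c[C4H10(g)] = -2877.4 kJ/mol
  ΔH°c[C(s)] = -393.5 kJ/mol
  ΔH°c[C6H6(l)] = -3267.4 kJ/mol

With combustion enthalpies, reactants minus products:
= [1·(-3267.4) + 1·(-285.8) + 1·(-2877.4)] − [2·(-393.5) + 1·(-5470.1)]
= -173.5 kJ/mol

ΔH = -173.5 kJ/mol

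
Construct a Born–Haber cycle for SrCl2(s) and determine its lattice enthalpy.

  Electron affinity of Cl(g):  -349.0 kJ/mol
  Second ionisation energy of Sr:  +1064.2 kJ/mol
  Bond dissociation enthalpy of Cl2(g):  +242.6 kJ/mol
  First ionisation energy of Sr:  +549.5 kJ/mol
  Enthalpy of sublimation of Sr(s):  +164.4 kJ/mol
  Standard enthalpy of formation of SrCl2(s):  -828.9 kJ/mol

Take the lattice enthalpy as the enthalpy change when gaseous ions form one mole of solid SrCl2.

U = -2151.6 kJ/mol

ΔHf° = 1·ΔHsub + 1·(ΣIE) + 1·D(Cl2) + 2·EA + U
-828.9 = 1·(+164.4) + 1·(+1613.7) + 1·(+242.6) + 2·(-349.0) + U
U = -828.9 − (+1322.7) = -2151.6 kJ/mol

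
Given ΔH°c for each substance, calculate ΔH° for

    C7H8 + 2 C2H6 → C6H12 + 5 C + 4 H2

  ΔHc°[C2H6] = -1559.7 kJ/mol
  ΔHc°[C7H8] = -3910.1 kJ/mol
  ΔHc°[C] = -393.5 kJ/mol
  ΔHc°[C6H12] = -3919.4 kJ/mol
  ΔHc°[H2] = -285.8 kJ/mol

ΔH° = 0.6 kJ/mol

With combustion enthalpies, reactants minus products:
= [1·(-3910.1) + 2·(-1559.7)] − [1·(-3919.4) + 5·(-393.5) + 4·(-285.8)]
= 0.6 kJ/mol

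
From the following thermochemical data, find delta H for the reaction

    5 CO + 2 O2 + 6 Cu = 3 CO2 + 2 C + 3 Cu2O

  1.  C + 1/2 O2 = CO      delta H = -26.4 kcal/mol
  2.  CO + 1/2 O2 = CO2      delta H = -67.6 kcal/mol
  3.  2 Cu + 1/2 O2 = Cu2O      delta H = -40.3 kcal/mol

delta H = -270.9 kcal/mol

eq. 1 reversed and × 2: (-2)·(-26.4) = +52.8 kcal/mol
eq. 2 × 3: (3)·(-67.6) = -202.8 kcal/mol
eq. 3 × 3: (3)·(-40.3) = -120.9 kcal/mol
delta H = (+52.8) + (-202.8) + (-120.9) = -270.9 kcal/mol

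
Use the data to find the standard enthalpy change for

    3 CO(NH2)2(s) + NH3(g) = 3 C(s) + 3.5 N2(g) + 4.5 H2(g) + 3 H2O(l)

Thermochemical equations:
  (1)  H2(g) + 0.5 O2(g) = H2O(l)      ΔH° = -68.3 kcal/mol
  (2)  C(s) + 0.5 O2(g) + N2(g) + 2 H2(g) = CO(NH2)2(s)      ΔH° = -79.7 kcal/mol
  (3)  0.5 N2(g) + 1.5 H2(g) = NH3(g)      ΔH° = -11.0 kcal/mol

(1) × 3 (scale by 3 for the 3 H2O(l)): (3)·(-68.3) = -204.9 kcal/mol
(2) reversed and × 3 (CO(NH2)2(s) must end up as a reactant; ×3 to match 3 CO(NH2)2(s) in the target): (-3)·(-79.7) = +239.1 kcal/mol
(3) reversed (reverse to put NH3(g) on the reactant side): +11.0 kcal/mol
Summing the manipulated equations, ΔH° = (3)·(-68.3) + (-3)·(-79.7) + (-1)·(-11.0) = 45.2 kcal/mol

ΔH° = 45.2 kcal/mol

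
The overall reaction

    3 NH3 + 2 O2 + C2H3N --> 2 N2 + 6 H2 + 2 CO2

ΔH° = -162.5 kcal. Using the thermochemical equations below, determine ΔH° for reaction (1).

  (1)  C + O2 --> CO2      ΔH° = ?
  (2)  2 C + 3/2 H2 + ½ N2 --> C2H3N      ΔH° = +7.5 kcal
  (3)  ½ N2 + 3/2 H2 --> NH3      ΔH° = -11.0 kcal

(1) × 2: contributes 2·x
(2) reversed: -7.5 kcal
(3) reversed and × 3: (-3)·(-11.0) = +33.0 kcal
-162.5 = (-7.5) + (+33.0) + 2·x
x = (-162.5 − (+25.5)) / (2) = -94.0 kcal

ΔH° = -94.0 kcal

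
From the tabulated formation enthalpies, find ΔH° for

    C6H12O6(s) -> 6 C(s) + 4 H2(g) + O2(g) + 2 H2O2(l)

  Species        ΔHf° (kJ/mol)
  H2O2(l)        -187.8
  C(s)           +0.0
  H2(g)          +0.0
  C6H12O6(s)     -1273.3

Products: 6·(+0.0) + 4·(+0.0) + 1·(+0.0) + 2·(-187.8) = -375.6
Reactants: 1·(-1273.3) = -1273.3
ΔH° = (-375.6) − (-1273.3) = 897.7 kJ/mol

ΔH° = 897.7 kJ/mol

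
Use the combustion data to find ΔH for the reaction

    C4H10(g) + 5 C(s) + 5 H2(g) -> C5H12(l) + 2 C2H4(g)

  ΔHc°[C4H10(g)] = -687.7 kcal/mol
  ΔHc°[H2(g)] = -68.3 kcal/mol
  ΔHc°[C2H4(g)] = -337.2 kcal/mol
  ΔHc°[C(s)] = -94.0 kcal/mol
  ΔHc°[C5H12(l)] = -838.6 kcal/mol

ΔH = 13.8 kcal/mol

Using ΔH = Σ nΔHc°(reactants) − Σ nΔHc°(products):
= [1·(-687.7) + 5·(-94.0) + 5·(-68.3)] − [1·(-838.6) + 2·(-337.2)]
= 13.8 kcal/mol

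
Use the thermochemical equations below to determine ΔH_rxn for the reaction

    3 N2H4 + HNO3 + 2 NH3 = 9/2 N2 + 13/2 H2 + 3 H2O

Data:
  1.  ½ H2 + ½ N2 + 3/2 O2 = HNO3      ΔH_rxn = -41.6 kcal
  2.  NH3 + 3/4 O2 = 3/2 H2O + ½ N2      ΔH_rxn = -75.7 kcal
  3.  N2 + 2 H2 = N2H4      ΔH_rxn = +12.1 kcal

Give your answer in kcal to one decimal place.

eq. 1 reversed: +41.6 kcal
eq. 2 × 2: (2)·(-75.7) = -151.4 kcal
eq. 3 reversed and × 3: (-3)·(+12.1) = -36.3 kcal
ΔH_rxn = (+41.6) + (-151.4) + (-36.3) = -146.1 kcal

ΔH_rxn = -146.1 kcal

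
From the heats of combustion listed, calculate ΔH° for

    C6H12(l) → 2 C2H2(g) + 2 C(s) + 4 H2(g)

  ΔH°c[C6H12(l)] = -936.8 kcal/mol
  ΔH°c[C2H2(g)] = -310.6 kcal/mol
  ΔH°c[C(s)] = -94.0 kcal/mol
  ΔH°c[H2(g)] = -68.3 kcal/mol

Using ΔH = Σ nΔHc°(reactants) − Σ nΔHc°(products):
= [1·(-936.8)] − [2·(-310.6) + 2·(-94.0) + 4·(-68.3)]
= 145.6 kcal/mol

ΔH° = 145.6 kcal/mol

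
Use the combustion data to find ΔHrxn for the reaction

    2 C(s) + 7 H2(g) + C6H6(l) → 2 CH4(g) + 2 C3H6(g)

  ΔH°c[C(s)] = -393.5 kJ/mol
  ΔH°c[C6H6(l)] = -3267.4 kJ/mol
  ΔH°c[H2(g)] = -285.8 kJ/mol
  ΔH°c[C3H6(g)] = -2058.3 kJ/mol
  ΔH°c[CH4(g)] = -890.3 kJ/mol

ΔHrxn = -157.8 kJ/mol

With combustion enthalpies, reactants minus products:
= [2·(-393.5) + 7·(-285.8) + 1·(-3267.4)] − [2·(-890.3) + 2·(-2058.3)]
= -157.8 kJ/mol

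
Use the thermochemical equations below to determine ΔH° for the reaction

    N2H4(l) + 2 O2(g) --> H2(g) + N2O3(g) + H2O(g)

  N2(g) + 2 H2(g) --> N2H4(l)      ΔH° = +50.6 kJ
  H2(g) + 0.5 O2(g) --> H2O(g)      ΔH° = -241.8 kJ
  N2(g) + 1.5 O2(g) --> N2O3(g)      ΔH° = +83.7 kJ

equation 1 reversed (reverse to put N2H4(l) on the reactant side): -50.6 kJ
equation 2 as written (H2O(g) already on the product side): -241.8 kJ
equation 3 as written (N2O3(g) already on the product side): +83.7 kJ
By Hess's law, ΔH° = (-50.6) + (-241.8) + (+83.7) = -208.7 kJ

ΔH° = -208.7 kJ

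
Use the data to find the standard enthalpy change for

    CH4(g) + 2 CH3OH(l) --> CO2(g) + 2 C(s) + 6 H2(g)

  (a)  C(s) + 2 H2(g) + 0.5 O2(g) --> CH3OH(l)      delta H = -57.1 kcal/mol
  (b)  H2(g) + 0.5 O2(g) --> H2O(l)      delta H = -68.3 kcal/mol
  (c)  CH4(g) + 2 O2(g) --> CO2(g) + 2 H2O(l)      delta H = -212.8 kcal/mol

delta H = 38.0 kcal/mol

(a) reversed and × 2 (reverse to put CH3OH(l) on the reactant side; ×2 to match 2 CH3OH(l) in the target): (-2)·(-57.1) = +114.2 kcal/mol
(b) reversed and × 2: (-2)·(-68.3) = +136.6 kcal/mol
(c) as written (CH4(g) already on the reactant side): -212.8 kcal/mol
By Hess's law, delta H = (+114.2) + (+136.6) + (-212.8) = 38.0 kcal/mol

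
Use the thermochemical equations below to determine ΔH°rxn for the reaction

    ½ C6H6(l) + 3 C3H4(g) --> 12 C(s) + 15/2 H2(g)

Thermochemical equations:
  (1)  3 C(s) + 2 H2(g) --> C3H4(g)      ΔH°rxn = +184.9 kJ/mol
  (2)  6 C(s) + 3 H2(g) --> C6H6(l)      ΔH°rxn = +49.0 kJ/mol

(1) reversed and × 3 (C3H4(g) must end up as a reactant; ×3 to match 3 C3H4(g) in the target): (-3)·(+184.9) = -554.7 kJ/mol
(2) reversed and × 1/2 (reverse to put C6H6(l) on the reactant side; scale by 1/2 for the 1/2 C6H6(l)): (-1/2)·(+49.0) = -24.5 kJ/mol
ΔH°rxn = (-3)·(+184.9) + (-1/2)·(+49.0) = -579.2 kJ/mol

ΔH°rxn = -579.2 kJ/mol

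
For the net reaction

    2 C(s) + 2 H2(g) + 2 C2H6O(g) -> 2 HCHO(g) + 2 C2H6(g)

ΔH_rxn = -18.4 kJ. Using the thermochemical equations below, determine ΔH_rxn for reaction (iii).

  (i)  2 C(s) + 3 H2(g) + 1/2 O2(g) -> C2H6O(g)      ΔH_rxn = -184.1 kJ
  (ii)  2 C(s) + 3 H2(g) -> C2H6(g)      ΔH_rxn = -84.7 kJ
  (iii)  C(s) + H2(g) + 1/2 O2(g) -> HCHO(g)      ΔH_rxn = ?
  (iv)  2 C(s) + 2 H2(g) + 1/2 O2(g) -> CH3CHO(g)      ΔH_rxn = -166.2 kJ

(i) reversed and × 2 (C2H6O(g) must end up as a reactant; ×2 to match 2 C2H6O(g) in the target): (-2)·(-184.1) = +368.2 kJ
(ii) × 2 (×2 to match 2 C2H6(g) in the target): (2)·(-84.7) = -169.4 kJ
(iii) × 2 (×2 to match 2 HCHO(g) in the target): contributes 2·x
(iv): not needed (CH3CHO(g) appears nowhere else).
-18.4 = (+368.2) + (-169.4) + 2·x
x = (-18.4 − (+198.8)) / (2) = -108.6 kJ

ΔH_rxn = -108.6 kJ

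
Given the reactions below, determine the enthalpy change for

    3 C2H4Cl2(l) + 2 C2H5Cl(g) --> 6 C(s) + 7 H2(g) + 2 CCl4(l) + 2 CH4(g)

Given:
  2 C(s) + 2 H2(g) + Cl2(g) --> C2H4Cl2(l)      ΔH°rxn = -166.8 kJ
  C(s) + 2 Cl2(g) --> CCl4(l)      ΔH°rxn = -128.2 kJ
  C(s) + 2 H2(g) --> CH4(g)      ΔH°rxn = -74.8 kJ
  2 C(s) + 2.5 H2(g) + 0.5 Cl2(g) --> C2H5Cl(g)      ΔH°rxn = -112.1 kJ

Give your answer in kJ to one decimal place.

ΔH°rxn = 318.6 kJ

equation 1 reversed and × 3 (reverse to put C2H4Cl2(l) on the reactant side; scale by 3 for the 3 C2H4Cl2(l)): (-3)·(-166.8) = +500.4 kJ
equation 2 × 2 (scale by 2 for the 2 CCl4(l)): (2)·(-128.2) = -256.4 kJ
equation 3 × 2 (scale by 2 for the 2 CH4(g)): (2)·(-74.8) = -149.6 kJ
equation 4 reversed and × 2 (C2H5Cl(g) must end up as a reactant; ×2 to match 2 C2H5Cl(g) in the target): (-2)·(-112.1) = +224.2 kJ
ΔH°rxn = (-3)·(-166.8) + (2)·(-128.2) + (2)·(-74.8) + (-2)·(-112.1) = 318.6 kJ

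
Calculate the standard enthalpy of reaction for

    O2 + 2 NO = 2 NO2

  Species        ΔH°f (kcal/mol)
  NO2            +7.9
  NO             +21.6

ΔH_rxn = -27.4 kcal/mol

Products: 2·(+7.9) = +15.8
Reactants: 1·(+0.0) + 2·(+21.6) = +43.2
ΔH_rxn = (+15.8) − (+43.2) = -27.4 kcal/mol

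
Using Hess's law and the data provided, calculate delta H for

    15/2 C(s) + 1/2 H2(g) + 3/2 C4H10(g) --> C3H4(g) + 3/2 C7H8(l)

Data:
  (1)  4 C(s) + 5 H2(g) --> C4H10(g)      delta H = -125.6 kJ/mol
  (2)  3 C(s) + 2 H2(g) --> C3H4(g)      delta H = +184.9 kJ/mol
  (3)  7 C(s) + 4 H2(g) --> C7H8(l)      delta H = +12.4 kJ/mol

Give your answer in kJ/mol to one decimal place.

(1) reversed and × 3/2: (-3/2)·(-125.6) = +188.4 kJ/mol
(2) as written: +184.9 kJ/mol
(3) × 3/2: (3/2)·(+12.4) = +18.6 kJ/mol
Combining the equations, delta H = (+188.4) + (+184.9) + (+18.6) = 391.9 kJ/mol

delta H = 391.9 kJ/mol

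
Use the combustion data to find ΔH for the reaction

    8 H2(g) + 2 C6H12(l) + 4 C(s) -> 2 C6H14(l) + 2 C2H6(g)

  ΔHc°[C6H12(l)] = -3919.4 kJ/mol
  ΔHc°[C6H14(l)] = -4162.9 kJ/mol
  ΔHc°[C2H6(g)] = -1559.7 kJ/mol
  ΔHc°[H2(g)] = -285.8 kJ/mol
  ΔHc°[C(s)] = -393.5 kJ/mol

ΔH = -254.0 kJ/mol

With combustion enthalpies, reactants minus products:
= [8·(-285.8) + 2·(-3919.4) + 4·(-393.5)] − [2·(-4162.9) + 2·(-1559.7)]
= -254.0 kJ/mol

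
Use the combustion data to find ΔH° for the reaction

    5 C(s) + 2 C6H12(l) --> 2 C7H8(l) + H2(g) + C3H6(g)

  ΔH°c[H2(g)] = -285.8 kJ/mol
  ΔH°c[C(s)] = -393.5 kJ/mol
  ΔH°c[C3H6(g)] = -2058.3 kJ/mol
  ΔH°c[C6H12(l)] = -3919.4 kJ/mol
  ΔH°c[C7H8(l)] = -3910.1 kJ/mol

Using ΔH = Σ nΔHc°(reactants) − Σ nΔHc°(products):
= [5·(-393.5) + 2·(-3919.4)] − [2·(-3910.1) + 1·(-285.8) + 1·(-2058.3)]
= 358.0 kJ/mol

ΔH° = 358.0 kJ/mol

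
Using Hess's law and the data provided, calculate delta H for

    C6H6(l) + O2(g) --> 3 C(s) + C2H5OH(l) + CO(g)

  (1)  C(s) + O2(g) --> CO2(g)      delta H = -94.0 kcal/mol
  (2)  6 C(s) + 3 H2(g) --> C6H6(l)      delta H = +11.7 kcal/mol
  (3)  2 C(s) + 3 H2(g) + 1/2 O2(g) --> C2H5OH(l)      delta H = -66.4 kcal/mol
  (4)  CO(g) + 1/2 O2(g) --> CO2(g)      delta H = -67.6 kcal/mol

delta H = -104.5 kcal/mol

(1) as written: -94.0 kcal/mol
(2) reversed (reverse to put C6H6(l) on the reactant side): -11.7 kcal/mol
(3) as written (C2H5OH(l) already on the product side): -66.4 kcal/mol
(4) reversed (CO(g) must end up as a product): +67.6 kcal/mol
Summing the manipulated equations, delta H = (-94.0) + (-11.7) + (-66.4) + (+67.6) = -104.5 kcal/mol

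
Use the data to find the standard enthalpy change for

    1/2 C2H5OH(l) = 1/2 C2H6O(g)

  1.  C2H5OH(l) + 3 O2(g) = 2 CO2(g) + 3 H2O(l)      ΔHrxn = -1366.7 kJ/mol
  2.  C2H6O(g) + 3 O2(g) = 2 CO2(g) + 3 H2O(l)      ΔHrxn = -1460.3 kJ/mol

eq. 1 × 1/2: (1/2)·(-1366.7) = -683.35 kJ/mol
eq. 2 reversed and × 1/2: (-1/2)·(-1460.3) = +730.15 kJ/mol
Summing the manipulated equations, ΔHrxn = (1/2)·(-1366.7) + (-1/2)·(-1460.3) = 46.8 kJ/mol

ΔHrxn = 46.8 kJ/mol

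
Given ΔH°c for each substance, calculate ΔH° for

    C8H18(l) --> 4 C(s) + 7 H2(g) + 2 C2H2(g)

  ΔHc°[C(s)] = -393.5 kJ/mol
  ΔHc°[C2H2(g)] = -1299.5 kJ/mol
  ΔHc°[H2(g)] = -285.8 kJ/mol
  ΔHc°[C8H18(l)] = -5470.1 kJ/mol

ΔH° = 703.5 kJ/mol

With combustion enthalpies, reactants minus products:
= [1·(-5470.1)] − [4·(-393.5) + 7·(-285.8) + 2·(-1299.5)]
= 703.5 kJ/mol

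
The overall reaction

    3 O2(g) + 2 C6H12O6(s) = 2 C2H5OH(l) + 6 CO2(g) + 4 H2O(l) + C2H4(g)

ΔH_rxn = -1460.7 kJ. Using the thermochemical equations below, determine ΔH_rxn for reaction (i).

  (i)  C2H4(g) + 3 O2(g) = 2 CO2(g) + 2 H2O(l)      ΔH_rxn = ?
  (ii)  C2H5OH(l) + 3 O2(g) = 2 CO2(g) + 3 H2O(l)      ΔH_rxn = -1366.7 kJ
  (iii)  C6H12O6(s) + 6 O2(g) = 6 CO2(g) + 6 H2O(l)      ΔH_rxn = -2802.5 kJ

(i) reversed (reverse to put C2H4(g) on the product side): contributes −x
(ii) reversed and × 2 (C2H5OH(l) must end up as a product; ×2 to match 2 C2H5OH(l) in the target): (-2)·(-1366.7) = +2733.4 kJ
(iii) × 2 (scale by 2 for the 2 C6H12O6(s)): (2)·(-2802.5) = -5605.0 kJ
-1460.7 = (+2733.4) + (-5605.0) − x
x = (-1460.7 − (-2871.6)) / (-1) = -1410.9 kJ

ΔH_rxn = -1410.9 kJ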